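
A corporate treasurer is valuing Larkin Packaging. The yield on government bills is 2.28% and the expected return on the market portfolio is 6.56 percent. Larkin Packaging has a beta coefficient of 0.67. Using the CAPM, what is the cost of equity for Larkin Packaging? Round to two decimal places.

5.15%

Market risk premium = E(R_m) − R_f = 6.56% − 2.28% = 4.28%
E(R) = R_f + β × MRP = 2.28% + 0.67 × 4.28% = 5.15%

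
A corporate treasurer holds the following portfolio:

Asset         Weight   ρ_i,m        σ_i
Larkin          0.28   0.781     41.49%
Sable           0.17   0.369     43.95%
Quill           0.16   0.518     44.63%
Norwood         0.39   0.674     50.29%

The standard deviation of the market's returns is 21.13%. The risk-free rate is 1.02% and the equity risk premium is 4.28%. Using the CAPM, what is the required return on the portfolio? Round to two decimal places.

6.84%

β_Larkin = 0.781 × 41.49% / 21.13% = 1.5335
β_Sable = 0.369 × 43.95% / 21.13% = 0.7675
β_Quill = 0.518 × 44.63% / 21.13% = 1.0941
β_Norwood = 0.674 × 50.29% / 21.13% = 1.6041
β_P = Σ w_i β_i = 0.28×1.5335 + 0.17×0.7675 + 0.16×1.0941 + 0.39×1.6041 = 1.3605
E(R_P) = R_f + β_P × MRP = 1.02% + 1.3605 × 4.28% = 6.84%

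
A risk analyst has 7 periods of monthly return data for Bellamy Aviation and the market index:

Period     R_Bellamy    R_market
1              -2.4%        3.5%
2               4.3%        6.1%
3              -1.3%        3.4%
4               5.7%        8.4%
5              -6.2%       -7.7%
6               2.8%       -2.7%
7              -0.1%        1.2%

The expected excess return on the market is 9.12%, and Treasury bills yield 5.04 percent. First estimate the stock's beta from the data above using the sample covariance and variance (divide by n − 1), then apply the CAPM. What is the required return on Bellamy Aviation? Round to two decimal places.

9.97%

Mean R_i = (-2.4 + 4.3 − 1.3 + 5.7 − 6.2 + 2.8 − 0.1) / 7 = 0.4000%
Mean R_m = (3.5 + 6.1 + 3.4 + 8.4 − 7.7 − 2.7 + 1.2) / 7 = 1.7429%
Σ(R_i − R̄_i)(R_m − R̄_m) = 96.4700  ⇒  Cov = 96.4700 / 6 = 16.0783
Σ(R_m − R̄_m)² = 178.3371  ⇒  Var(R_m) = 178.3371 / 6 = 29.7229
β = Cov / Var(R_m) = 16.0783 / 29.7229 = 0.5409
E(R) = R_f + β × MRP = 5.04% + 0.5409 × 9.12% = 9.97%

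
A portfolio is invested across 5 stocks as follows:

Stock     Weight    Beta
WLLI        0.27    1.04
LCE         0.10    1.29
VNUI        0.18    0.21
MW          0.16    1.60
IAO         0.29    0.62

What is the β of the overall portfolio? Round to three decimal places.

0.883

β_P = Σ w_i β_i = 0.27×1.04 + 0.10×1.29 + 0.18×0.21 + 0.16×1.60 + 0.29×0.62 = 0.8834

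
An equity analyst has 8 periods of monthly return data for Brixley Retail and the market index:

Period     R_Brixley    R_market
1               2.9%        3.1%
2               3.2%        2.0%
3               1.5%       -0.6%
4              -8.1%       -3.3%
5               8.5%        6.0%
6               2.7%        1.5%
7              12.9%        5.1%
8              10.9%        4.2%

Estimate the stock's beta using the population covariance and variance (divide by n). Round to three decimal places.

1.965

Mean R_i = (2.9 + 3.2 + 1.5 − 8.1 + 8.5 + 2.7 + 12.9 + 10.9) / 8 = 4.3125%
Mean R_m = (3.1 + 2.0 − 0.6 − 3.3 + 6.0 + 1.5 + 5.1 + 4.2) / 8 = 2.2500%
Σ(R_i − R̄_i)(R_m − R̄_m) = 130.2150  ⇒  Cov = 130.2150 / 8 = 16.2769
Σ(R_m − R̄_m)² = 66.2600  ⇒  Var(R_m) = 66.2600 / 8 = 8.2825
β = Cov / Var(R_m) = 16.2769 / 8.2825 = 1.9652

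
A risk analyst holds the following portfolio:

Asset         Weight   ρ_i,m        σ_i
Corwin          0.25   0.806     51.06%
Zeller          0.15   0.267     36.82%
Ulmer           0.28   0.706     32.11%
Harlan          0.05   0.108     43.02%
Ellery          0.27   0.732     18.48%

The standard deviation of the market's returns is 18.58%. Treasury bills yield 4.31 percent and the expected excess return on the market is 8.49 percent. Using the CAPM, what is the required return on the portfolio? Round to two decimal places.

β_Corwin = 0.806 × 51.06% / 18.58% = 2.2150
β_Zeller = 0.267 × 36.82% / 18.58% = 0.5291
β_Ulmer = 0.706 × 32.11% / 18.58% = 1.2201
β_Harlan = 0.108 × 43.02% / 18.58% = 0.2501
β_Ellery = 0.732 × 18.48% / 18.58% = 0.7281
β_P = Σ w_i β_i = 0.25×2.2150 + 0.15×0.5291 + 0.28×1.2201 + 0.05×0.2501 + 0.27×0.7281 = 1.1838
E(R_P) = R_f + β_P × MRP = 4.31% + 1.1838 × 8.49% = 14.36%

14.36%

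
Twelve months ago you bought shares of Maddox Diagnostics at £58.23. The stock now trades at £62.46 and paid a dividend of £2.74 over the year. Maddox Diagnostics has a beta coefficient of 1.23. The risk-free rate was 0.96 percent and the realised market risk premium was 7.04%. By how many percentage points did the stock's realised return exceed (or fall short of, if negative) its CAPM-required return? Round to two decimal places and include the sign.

+2.35%

Realised HPR = (P1 + D1 − P0) / P0 = (62.46 + 2.74 − 58.23) / 58.23 = 6.97 / 58.23 = 11.9698%
CAPM required = R_f + β·MRP = 0.96% + 1.23 × 7.04% = 9.6192%
α = realised − required = 11.9698% − 9.6192% = +2.35%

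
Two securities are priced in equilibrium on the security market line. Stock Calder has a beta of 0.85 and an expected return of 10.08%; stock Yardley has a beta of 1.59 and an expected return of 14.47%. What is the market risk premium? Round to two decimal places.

5.93%

Both satisfy E(R) = R_f + β·MRP, so the slope of the SML is
MRP = (14.47% − 10.08%) / (1.59 − 0.85) = 4.39% / 0.74 = 5.9324%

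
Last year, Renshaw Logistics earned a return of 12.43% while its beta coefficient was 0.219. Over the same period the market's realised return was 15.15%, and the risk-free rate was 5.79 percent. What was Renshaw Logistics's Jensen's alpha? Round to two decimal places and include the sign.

Market excess return = 15.15% − 5.79% = 9.36%
CAPM benchmark = R_f + β(R_m − R_f) = 5.79% + 0.219 × 9.36% = 7.83984%
α = actual − benchmark = 12.43% − 7.83984% = +4.59%

+4.59%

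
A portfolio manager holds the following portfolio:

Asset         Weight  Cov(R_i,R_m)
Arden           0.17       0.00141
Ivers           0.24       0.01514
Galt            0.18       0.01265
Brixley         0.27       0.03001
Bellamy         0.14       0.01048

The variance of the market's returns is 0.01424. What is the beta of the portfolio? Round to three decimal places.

β_Arden = 0.00141 / 0.01424 = 0.0990
β_Ivers = 0.01514 / 0.01424 = 1.0632
β_Galt = 0.01265 / 0.01424 = 0.8883
β_Brixley = 0.03001 / 0.01424 = 2.1074
β_Bellamy = 0.01048 / 0.01424 = 0.7360
β_P = Σ w_i β_i = 0.17×0.0990 + 0.24×1.0632 + 0.18×0.8883 + 0.27×2.1074 + 0.14×0.7360 = 1.1039

1.104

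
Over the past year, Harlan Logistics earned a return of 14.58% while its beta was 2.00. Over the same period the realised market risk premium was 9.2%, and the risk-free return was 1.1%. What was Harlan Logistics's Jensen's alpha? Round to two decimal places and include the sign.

-4.92%

CAPM benchmark = R_f + β(R_m − R_f) = 1.1% + 2.00 × 9.2% = 19.5000%
α = actual − benchmark = 14.58% − 19.5000% = -4.92%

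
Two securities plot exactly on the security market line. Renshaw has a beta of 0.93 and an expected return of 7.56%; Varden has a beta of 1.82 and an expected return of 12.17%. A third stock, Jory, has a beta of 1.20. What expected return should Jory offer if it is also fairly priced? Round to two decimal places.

8.96%

MRP (SML slope) = (12.17% − 7.56%) / (1.82 − 0.93) = 4.61% / 0.89 = 5.1798%
R_f (intercept) = 7.56% − 0.93 × 5.1798% = 2.7428%
E(R_Jory) = R_f + β × MRP = 2.7428% + 1.20 × 5.1798% = 8.96%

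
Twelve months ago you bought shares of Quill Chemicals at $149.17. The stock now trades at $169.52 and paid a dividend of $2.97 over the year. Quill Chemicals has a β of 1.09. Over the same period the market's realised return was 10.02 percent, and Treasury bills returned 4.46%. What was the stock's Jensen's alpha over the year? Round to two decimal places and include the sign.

+5.11%

Realised HPR = (P1 + D1 − P0) / P0 = (169.52 + 2.97 − 149.17) / 149.17 = 23.32 / 149.17 = 15.6332%
MRP = 10.02% − 4.46% = 5.56%
CAPM required = R_f + β·MRP = 4.46% + 1.09 × 5.56% = 10.5204%
α = realised − required = 15.6332% − 10.5204% = +5.11%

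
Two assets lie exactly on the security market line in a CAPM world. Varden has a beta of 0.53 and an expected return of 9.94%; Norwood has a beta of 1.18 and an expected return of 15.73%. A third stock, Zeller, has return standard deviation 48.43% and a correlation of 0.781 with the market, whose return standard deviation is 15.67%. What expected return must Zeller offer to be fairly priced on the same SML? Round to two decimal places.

MRP = (15.73% − 9.94%) / (1.18 − 0.53) = 8.9077%
R_f = 9.94% − 0.53 × 8.9077% = 5.2189%
β_Zeller = ρ·σ_i/σ_m = 0.781 × 48.43 / 15.67 = 2.4138
E(R_Zeller) = R_f + β × MRP = 5.2189% + 2.4138 × 8.9077% = 26.72%

26.72%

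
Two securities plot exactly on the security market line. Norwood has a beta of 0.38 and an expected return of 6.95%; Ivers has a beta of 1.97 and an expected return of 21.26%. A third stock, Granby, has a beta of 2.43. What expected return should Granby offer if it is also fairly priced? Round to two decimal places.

MRP (SML slope) = (21.26% − 6.95%) / (1.97 − 0.38) = 14.31% / 1.59 = 9.0000%
R_f (intercept) = 6.95% − 0.38 × 9.0000% = 3.5300%
E(R_Granby) = R_f + β × MRP = 3.5300% + 2.43 × 9.0000% = 25.40%

25.40%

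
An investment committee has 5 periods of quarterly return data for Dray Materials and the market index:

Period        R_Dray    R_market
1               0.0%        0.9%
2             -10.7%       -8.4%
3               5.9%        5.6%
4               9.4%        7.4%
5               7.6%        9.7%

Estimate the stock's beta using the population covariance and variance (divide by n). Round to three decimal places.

Mean R_i = (0.0 − 10.7 + 5.9 + 9.4 + 7.6) / 5 = 2.4400%
Mean R_m = (0.9 − 8.4 + 5.6 + 7.4 + 9.7) / 5 = 3.0400%
Σ(R_i − R̄_i)(R_m − R̄_m) = 229.1120  ⇒  Cov = 229.1120 / 5 = 45.8224
Σ(R_m − R̄_m)² = 205.3720  ⇒  Var(R_m) = 205.3720 / 5 = 41.0744
β = Cov / Var(R_m) = 45.8224 / 41.0744 = 1.1156

1.116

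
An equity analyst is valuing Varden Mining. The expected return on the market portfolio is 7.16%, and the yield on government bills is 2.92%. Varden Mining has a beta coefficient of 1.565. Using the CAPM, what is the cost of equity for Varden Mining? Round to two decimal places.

Market risk premium = E(R_m) − R_f = 7.16% − 2.92% = 4.24%
E(R) = R_f + β × MRP = 2.92% + 1.565 × 4.24% = 9.56%

9.56%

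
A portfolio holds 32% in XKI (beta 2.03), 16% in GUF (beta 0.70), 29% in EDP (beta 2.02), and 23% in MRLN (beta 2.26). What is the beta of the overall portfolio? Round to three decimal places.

β_P = Σ w_i β_i = 0.32×2.03 + 0.16×0.70 + 0.29×2.02 + 0.23×2.26 = 1.8672

1.867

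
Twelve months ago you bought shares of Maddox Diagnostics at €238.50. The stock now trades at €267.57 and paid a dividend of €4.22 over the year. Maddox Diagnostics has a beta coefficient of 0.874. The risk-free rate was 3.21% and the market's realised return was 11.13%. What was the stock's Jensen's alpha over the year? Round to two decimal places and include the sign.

+3.83%

Realised HPR = (P1 + D1 − P0) / P0 = (267.57 + 4.22 − 238.50) / 238.50 = 33.29 / 238.50 = 13.9581%
MRP = 11.13% − 3.21% = 7.92%
CAPM required = R_f + β·MRP = 3.21% + 0.874 × 7.92% = 10.13208%
α = realised − required = 13.9581% − 10.13208% = +3.83%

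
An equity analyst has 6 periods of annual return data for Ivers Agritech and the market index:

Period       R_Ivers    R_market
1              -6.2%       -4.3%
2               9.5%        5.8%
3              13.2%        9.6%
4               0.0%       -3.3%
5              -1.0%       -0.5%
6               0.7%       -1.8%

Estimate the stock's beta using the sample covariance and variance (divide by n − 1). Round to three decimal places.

1.255

Mean R_i = (-6.2 + 9.5 + 13.2 + 0.0 − 1.0 + 0.7) / 6 = 2.7000%
Mean R_m = (-4.3 + 5.8 + 9.6 − 3.3 − 0.5 − 1.8) / 6 = 0.9167%
Σ(R_i − R̄_i)(R_m − R̄_m) = 192.8700  ⇒  Cov = 192.8700 / 5 = 38.5740
Σ(R_m − R̄_m)² = 153.6283  ⇒  Var(R_m) = 153.6283 / 5 = 30.7257
β = Cov / Var(R_m) = 38.5740 / 30.7257 = 1.2554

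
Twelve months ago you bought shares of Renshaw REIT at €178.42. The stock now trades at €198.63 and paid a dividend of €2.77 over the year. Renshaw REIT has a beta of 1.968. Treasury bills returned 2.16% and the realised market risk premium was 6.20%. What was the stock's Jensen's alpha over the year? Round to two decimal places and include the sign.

Realised HPR = (P1 + D1 − P0) / P0 = (198.63 + 2.77 − 178.42) / 178.42 = 22.98 / 178.42 = 12.8797%
CAPM required = R_f + β·MRP = 2.16% + 1.968 × 6.20% = 14.36160%
α = realised − required = 12.8797% − 14.36160% = -1.48%

-1.48%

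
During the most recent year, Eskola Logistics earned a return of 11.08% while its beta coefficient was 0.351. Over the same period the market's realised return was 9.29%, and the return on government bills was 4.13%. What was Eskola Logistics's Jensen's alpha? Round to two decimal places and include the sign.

Market excess return = 9.29% − 4.13% = 5.16%
CAPM benchmark = R_f + β(R_m − R_f) = 4.13% + 0.351 × 5.16% = 5.94116%
α = actual − benchmark = 11.08% − 5.94116% = +5.14%

+5.14%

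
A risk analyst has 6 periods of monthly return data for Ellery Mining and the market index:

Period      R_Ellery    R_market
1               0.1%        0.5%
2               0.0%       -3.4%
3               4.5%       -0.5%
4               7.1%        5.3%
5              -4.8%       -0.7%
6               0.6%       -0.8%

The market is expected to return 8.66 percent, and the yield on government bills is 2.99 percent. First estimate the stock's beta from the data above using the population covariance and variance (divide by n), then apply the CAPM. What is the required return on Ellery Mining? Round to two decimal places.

Mean R_i = (0.1 + 0.0 + 4.5 + 7.1 − 4.8 + 0.6) / 6 = 1.2500%
Mean R_m = (0.5 − 3.4 − 0.5 + 5.3 − 0.7 − 0.8) / 6 = 0.0667%
Σ(R_i − R̄_i)(R_m − R̄_m) = 37.8100  ⇒  Cov = 37.8100 / 6 = 6.3017
Σ(R_m − R̄_m)² = 41.2533  ⇒  Var(R_m) = 41.2533 / 6 = 6.8756
β = Cov / Var(R_m) = 6.3017 / 6.8756 = 0.9165
MRP = 8.66% − 2.99% = 5.67%
E(R) = R_f + β × MRP = 2.99% + 0.9165 × 5.67% = 8.19%

8.19%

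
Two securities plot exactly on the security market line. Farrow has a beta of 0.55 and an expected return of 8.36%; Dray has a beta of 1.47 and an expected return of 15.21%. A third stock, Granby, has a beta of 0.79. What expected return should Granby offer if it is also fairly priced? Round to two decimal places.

MRP (SML slope) = (15.21% − 8.36%) / (1.47 − 0.55) = 6.85% / 0.92 = 7.4457%
R_f (intercept) = 8.36% − 0.55 × 7.4457% = 4.2649%
E(R_Granby) = R_f + β × MRP = 4.2649% + 0.79 × 7.4457% = 10.15%

10.15%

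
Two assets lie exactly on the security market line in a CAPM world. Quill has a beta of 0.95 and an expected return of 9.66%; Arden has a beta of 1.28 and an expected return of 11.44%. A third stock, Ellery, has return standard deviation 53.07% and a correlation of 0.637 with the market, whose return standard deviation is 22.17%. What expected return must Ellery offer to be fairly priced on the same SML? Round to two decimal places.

MRP = (11.44% − 9.66%) / (1.28 − 0.95) = 5.3939%
R_f = 9.66% − 0.95 × 5.3939% = 4.5358%
β_Ellery = ρ·σ_i/σ_m = 0.637 × 53.07 / 22.17 = 1.5248
E(R_Ellery) = R_f + β × MRP = 4.5358% + 1.5248 × 5.3939% = 12.76%

12.76%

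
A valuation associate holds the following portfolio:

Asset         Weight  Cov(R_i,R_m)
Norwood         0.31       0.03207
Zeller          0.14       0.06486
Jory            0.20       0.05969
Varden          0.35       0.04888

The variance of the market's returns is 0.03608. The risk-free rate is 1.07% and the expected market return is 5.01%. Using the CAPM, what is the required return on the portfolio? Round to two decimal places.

6.32%

β_Norwood = 0.03207 / 0.03608 = 0.8889
β_Zeller = 0.06486 / 0.03608 = 1.7977
β_Jory = 0.05969 / 0.03608 = 1.6544
β_Varden = 0.04888 / 0.03608 = 1.3548
β_P = Σ w_i β_i = 0.31×0.8889 + 0.14×1.7977 + 0.20×1.6544 + 0.35×1.3548 = 1.3323
MRP = 5.01% − 1.07% = 3.94%
E(R_P) = R_f + β_P × MRP = 1.07% + 1.3323 × 3.94% = 6.32%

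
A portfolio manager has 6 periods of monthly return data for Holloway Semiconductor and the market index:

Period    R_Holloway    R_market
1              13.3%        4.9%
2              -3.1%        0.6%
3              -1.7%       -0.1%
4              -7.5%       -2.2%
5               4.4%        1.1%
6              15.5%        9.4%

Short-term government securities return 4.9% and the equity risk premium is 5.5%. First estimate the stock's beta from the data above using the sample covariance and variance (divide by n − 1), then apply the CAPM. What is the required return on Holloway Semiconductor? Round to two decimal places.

16.39%

Mean R_i = (13.3 − 3.1 − 1.7 − 7.5 + 4.4 + 15.5) / 6 = 3.4833%
Mean R_m = (4.9 + 0.6 − 0.1 − 2.2 + 1.1 + 9.4) / 6 = 2.2833%
Σ(R_i − R̄_i)(R_m − R̄_m) = 182.7983  ⇒  Cov = 182.7983 / 5 = 36.5597
Σ(R_m − R̄_m)² = 87.5083  ⇒  Var(R_m) = 87.5083 / 5 = 17.5017
β = Cov / Var(R_m) = 36.5597 / 17.5017 = 2.0889
E(R) = R_f + β × MRP = 4.9% + 2.0889 × 5.5% = 16.39%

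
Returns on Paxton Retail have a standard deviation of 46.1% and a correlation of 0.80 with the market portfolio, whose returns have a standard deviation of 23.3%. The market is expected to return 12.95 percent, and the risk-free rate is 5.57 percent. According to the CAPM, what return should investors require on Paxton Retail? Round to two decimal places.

β = ρ × σ_i / σ_m = 0.80 × 46.1% / 23.3% = 1.5828
MRP = 12.95% − 5.57% = 7.38%
E(R) = 5.57% + 1.5828 × 7.38% = 17.25%

17.25%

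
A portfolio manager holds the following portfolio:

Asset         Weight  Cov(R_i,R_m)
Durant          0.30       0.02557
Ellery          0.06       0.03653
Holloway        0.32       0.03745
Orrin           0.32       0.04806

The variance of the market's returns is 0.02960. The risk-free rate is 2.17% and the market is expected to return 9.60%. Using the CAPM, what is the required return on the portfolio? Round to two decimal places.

β_Durant = 0.02557 / 0.02960 = 0.8639
β_Ellery = 0.03653 / 0.02960 = 1.2341
β_Holloway = 0.03745 / 0.02960 = 1.2652
β_Orrin = 0.04806 / 0.02960 = 1.6236
β_P = Σ w_i β_i = 0.30×0.8639 + 0.06×1.2341 + 0.32×1.2652 + 0.32×1.6236 = 1.2576
MRP = 9.60% − 2.17% = 7.43%
E(R_P) = R_f + β_P × MRP = 2.17% + 1.2576 × 7.43% = 11.51%

11.51%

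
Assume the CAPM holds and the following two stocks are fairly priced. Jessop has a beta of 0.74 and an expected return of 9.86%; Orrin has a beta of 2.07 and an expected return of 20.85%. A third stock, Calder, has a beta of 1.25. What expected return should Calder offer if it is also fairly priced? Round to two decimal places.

MRP (SML slope) = (20.85% − 9.86%) / (2.07 − 0.74) = 10.99% / 1.33 = 8.2632%
R_f (intercept) = 9.86% − 0.74 × 8.2632% = 3.7452%
E(R_Calder) = R_f + β × MRP = 3.7452% + 1.25 × 8.2632% = 14.07%

14.07%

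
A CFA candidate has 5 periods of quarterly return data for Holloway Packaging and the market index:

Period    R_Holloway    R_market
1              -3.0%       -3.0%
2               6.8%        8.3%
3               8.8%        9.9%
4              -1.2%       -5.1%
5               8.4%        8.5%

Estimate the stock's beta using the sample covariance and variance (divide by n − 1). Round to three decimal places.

0.763

Mean R_i = (-3.0 + 6.8 + 8.8 − 1.2 + 8.4) / 5 = 3.9600%
Mean R_m = (-3.0 + 8.3 + 9.9 − 5.1 + 8.5) / 5 = 3.7200%
Σ(R_i − R̄_i)(R_m − R̄_m) = 156.4240  ⇒  Cov = 156.4240 / 4 = 39.1060
Σ(R_m − R̄_m)² = 204.9680  ⇒  Var(R_m) = 204.9680 / 4 = 51.2420
β = Cov / Var(R_m) = 39.1060 / 51.2420 = 0.7632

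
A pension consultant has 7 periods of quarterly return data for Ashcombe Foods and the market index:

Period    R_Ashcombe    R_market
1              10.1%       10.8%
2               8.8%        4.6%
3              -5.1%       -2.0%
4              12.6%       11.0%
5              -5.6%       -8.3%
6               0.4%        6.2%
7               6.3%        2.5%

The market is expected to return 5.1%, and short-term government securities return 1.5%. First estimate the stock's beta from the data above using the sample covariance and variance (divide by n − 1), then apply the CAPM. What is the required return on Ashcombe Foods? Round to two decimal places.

Mean R_i = (10.1 + 8.8 − 5.1 + 12.6 − 5.6 + 0.4 + 6.3) / 7 = 3.9286%
Mean R_m = (10.8 + 4.6 − 2.0 + 11.0 − 8.3 + 6.2 + 2.5) / 7 = 3.5429%
Σ(R_i − R̄_i)(R_m − R̄_m) = 265.6414  ⇒  Cov = 265.6414 / 6 = 44.2736
Σ(R_m − R̄_m)² = 288.5171  ⇒  Var(R_m) = 288.5171 / 6 = 48.0862
β = Cov / Var(R_m) = 44.2736 / 48.0862 = 0.9207
MRP = 5.1% − 1.5% = 3.60%
E(R) = R_f + β × MRP = 1.5% + 0.9207 × 3.6% = 4.81%

4.81%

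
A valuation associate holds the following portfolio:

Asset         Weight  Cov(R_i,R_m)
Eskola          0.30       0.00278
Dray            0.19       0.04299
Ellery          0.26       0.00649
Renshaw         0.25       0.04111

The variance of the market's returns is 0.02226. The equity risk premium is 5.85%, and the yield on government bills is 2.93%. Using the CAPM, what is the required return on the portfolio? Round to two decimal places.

β_Eskola = 0.00278 / 0.02226 = 0.1249
β_Dray = 0.04299 / 0.02226 = 1.9313
β_Ellery = 0.00649 / 0.02226 = 0.2916
β_Renshaw = 0.04111 / 0.02226 = 1.8468
β_P = Σ w_i β_i = 0.30×0.1249 + 0.19×1.9313 + 0.26×0.2916 + 0.25×1.8468 = 0.9419
E(R_P) = R_f + β_P × MRP = 2.93% + 0.9419 × 5.85% = 8.44%

8.44%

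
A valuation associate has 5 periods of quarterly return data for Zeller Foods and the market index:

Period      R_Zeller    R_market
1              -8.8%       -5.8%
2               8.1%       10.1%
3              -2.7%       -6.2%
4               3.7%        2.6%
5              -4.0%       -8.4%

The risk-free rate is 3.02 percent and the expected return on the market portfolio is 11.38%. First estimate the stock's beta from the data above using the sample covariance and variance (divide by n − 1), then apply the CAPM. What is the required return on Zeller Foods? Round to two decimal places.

Mean R_i = (-8.8 + 8.1 − 2.7 + 3.7 − 4.0) / 5 = -0.7400%
Mean R_m = (-5.8 + 10.1 − 6.2 + 2.6 − 8.4) / 5 = -1.5400%
Σ(R_i − R̄_i)(R_m − R̄_m) = 187.1120  ⇒  Cov = 187.1120 / 4 = 46.7780
Σ(R_m − R̄_m)² = 239.5520  ⇒  Var(R_m) = 239.5520 / 4 = 59.8880
β = Cov / Var(R_m) = 46.7780 / 59.8880 = 0.7811
MRP = 11.38% − 3.02% = 8.36%
E(R) = R_f + β × MRP = 3.02% + 0.7811 × 8.36% = 9.55%

9.55%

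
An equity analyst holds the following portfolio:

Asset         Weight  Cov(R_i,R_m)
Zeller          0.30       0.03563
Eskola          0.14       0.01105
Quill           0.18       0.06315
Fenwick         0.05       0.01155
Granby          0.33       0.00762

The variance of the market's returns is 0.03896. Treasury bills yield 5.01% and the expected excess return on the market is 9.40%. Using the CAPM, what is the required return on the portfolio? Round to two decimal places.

β_Zeller = 0.03563 / 0.03896 = 0.9145
β_Eskola = 0.01105 / 0.03896 = 0.2836
β_Quill = 0.06315 / 0.03896 = 1.6209
β_Fenwick = 0.01155 / 0.03896 = 0.2965
β_Granby = 0.00762 / 0.03896 = 0.1956
β_P = Σ w_i β_i = 0.30×0.9145 + 0.14×0.2836 + 0.18×1.6209 + 0.05×0.2965 + 0.33×0.1956 = 0.6852
E(R_P) = R_f + β_P × MRP = 5.01% + 0.6852 × 9.40% = 11.45%

11.45%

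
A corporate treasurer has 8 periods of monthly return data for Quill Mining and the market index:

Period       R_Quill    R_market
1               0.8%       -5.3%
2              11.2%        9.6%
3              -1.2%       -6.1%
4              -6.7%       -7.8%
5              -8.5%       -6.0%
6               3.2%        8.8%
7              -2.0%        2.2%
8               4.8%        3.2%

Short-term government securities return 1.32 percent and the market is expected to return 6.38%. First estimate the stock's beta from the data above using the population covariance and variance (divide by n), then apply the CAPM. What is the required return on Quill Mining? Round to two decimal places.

5.02%

Mean R_i = (0.8 + 11.2 − 1.2 − 6.7 − 8.5 + 3.2 − 2.0 + 4.8) / 8 = 0.2000%
Mean R_m = (-5.3 + 9.6 − 6.1 − 7.8 − 6.0 + 8.8 + 2.2 + 3.2) / 8 = -0.1750%
Σ(R_i − R̄_i)(R_m − R̄_m) = 253.2600  ⇒  Cov = 253.2600 / 8 = 31.6575
Σ(R_m − R̄_m)² = 346.5750  ⇒  Var(R_m) = 346.5750 / 8 = 43.3219
β = Cov / Var(R_m) = 31.6575 / 43.3219 = 0.7308
MRP = 6.38% − 1.32% = 5.06%
E(R) = R_f + β × MRP = 1.32% + 0.7308 × 5.06% = 5.02%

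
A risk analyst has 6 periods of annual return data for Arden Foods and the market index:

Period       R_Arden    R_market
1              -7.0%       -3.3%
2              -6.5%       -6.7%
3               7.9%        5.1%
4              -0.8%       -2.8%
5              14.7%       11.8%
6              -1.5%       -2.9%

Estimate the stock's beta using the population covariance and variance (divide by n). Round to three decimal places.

1.205

Mean R_i = (-7.0 − 6.5 + 7.9 − 0.8 + 14.7 − 1.5) / 6 = 1.1333%
Mean R_m = (-3.3 − 6.7 + 5.1 − 2.8 + 11.8 − 2.9) / 6 = 0.2000%
Σ(R_i − R̄_i)(R_m − R̄_m) = 285.6300  ⇒  Cov = 285.6300 / 6 = 47.6050
Σ(R_m − R̄_m)² = 237.0400  ⇒  Var(R_m) = 237.0400 / 6 = 39.5067
β = Cov / Var(R_m) = 47.6050 / 39.5067 = 1.2050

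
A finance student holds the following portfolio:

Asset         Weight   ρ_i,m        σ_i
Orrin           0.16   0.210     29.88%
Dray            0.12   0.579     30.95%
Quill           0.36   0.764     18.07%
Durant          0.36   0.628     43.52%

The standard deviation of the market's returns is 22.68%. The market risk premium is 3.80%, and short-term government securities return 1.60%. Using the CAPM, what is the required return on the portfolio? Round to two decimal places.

4.61%

β_Orrin = 0.210 × 29.88% / 22.68% = 0.2767
β_Dray = 0.579 × 30.95% / 22.68% = 0.7901
β_Quill = 0.764 × 18.07% / 22.68% = 0.6087
β_Durant = 0.628 × 43.52% / 22.68% = 1.2051
β_P = Σ w_i β_i = 0.16×0.2767 + 0.12×0.7901 + 0.36×0.6087 + 0.36×1.2051 = 0.7921
E(R_P) = R_f + β_P × MRP = 1.60% + 0.7921 × 3.80% = 4.61%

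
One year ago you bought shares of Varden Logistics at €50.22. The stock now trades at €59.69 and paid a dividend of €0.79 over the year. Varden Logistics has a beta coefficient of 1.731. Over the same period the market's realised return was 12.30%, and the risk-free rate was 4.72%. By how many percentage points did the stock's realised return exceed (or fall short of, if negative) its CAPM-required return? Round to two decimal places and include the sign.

+2.59%

Realised HPR = (P1 + D1 − P0) / P0 = (59.69 + 0.79 − 50.22) / 50.22 = 10.26 / 50.22 = 20.4301%
MRP = 12.30% − 4.72% = 7.58%
CAPM required = R_f + β·MRP = 4.72% + 1.731 × 7.58% = 17.84098%
α = realised − required = 20.4301% − 17.84098% = +2.59%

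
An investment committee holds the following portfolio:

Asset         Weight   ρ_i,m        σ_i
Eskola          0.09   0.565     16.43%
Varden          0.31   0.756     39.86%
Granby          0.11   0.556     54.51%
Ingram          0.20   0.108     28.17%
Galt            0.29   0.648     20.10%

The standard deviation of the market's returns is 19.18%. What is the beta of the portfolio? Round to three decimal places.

0.933

β_Eskola = 0.565 × 16.43% / 19.18% = 0.4840
β_Varden = 0.756 × 39.86% / 19.18% = 1.5711
β_Granby = 0.556 × 54.51% / 19.18% = 1.5802
β_Ingram = 0.108 × 28.17% / 19.18% = 0.1586
β_Galt = 0.648 × 20.10% / 19.18% = 0.6791
β_P = Σ w_i β_i = 0.09×0.4840 + 0.31×1.5711 + 0.11×1.5802 + 0.20×0.1586 + 0.29×0.6791 = 0.9331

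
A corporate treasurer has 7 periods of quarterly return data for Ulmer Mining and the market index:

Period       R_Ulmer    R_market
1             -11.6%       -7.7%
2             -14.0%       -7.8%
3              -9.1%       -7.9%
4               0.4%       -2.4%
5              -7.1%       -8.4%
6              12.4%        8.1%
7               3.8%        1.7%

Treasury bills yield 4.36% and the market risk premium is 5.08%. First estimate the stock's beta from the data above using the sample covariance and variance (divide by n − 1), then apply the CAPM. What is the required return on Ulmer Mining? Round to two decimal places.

11.66%

Mean R_i = (-11.6 − 14.0 − 9.1 + 0.4 − 7.1 + 12.4 + 3.8) / 7 = -3.6000%
Mean R_m = (-7.7 − 7.8 − 7.9 − 2.4 − 8.4 + 8.1 + 1.7) / 7 = -3.4857%
Σ(R_i − R̄_i)(R_m − R̄_m) = 348.1500  ⇒  Cov = 348.1500 / 6 = 58.0250
Σ(R_m − R̄_m)² = 242.3086  ⇒  Var(R_m) = 242.3086 / 6 = 40.3848
β = Cov / Var(R_m) = 58.0250 / 40.3848 = 1.4368
E(R) = R_f + β × MRP = 4.36% + 1.4368 × 5.08% = 11.66%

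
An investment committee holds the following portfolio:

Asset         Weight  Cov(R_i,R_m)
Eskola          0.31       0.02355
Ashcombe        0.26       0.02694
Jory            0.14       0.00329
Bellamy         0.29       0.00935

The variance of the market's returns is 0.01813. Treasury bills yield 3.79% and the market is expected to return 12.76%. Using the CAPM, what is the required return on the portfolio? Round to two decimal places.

12.44%

β_Eskola = 0.02355 / 0.01813 = 1.2990
β_Ashcombe = 0.02694 / 0.01813 = 1.4859
β_Jory = 0.00329 / 0.01813 = 0.1815
β_Bellamy = 0.00935 / 0.01813 = 0.5157
β_P = Σ w_i β_i = 0.31×1.2990 + 0.26×1.4859 + 0.14×0.1815 + 0.29×0.5157 = 0.9640
MRP = 12.76% − 3.79% = 8.97%
E(R_P) = R_f + β_P × MRP = 3.79% + 0.9640 × 8.97% = 12.44%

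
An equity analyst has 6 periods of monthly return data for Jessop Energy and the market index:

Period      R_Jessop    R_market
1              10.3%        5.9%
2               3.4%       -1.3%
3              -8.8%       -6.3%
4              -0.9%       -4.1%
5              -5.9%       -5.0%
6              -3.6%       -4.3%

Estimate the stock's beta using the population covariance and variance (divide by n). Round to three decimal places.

1.489

Mean R_i = (10.3 + 3.4 − 8.8 − 0.9 − 5.9 − 3.6) / 6 = -0.9167%
Mean R_m = (5.9 − 1.3 − 6.3 − 4.1 − 5.0 − 4.3) / 6 = -2.5167%
Σ(R_i − R̄_i)(R_m − R̄_m) = 146.6183  ⇒  Cov = 146.6183 / 6 = 24.4364
Σ(R_m − R̄_m)² = 98.4883  ⇒  Var(R_m) = 98.4883 / 6 = 16.4147
β = Cov / Var(R_m) = 24.4364 / 16.4147 = 1.4887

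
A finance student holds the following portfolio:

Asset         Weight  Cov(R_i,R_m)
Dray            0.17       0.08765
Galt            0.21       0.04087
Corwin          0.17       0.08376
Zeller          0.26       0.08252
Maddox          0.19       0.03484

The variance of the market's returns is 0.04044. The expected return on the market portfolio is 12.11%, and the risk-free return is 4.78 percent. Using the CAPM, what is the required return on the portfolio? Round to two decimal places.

β_Dray = 0.08765 / 0.04044 = 2.1674
β_Galt = 0.04087 / 0.04044 = 1.0106
β_Corwin = 0.08376 / 0.04044 = 2.0712
β_Zeller = 0.08252 / 0.04044 = 2.0406
β_Maddox = 0.03484 / 0.04044 = 0.8615
β_P = Σ w_i β_i = 0.17×2.1674 + 0.21×1.0106 + 0.17×2.0712 + 0.26×2.0406 + 0.19×0.8615 = 1.6270
MRP = 12.11% − 4.78% = 7.33%
E(R_P) = R_f + β_P × MRP = 4.78% + 1.6270 × 7.33% = 16.71%

16.71%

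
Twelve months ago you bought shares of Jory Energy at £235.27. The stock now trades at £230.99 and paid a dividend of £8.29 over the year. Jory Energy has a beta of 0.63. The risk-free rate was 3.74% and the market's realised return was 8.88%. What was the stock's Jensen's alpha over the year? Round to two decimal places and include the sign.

Realised HPR = (P1 + D1 − P0) / P0 = (230.99 + 8.29 − 235.27) / 235.27 = 4.01 / 235.27 = 1.7044%
MRP = 8.88% − 3.74% = 5.14%
CAPM required = R_f + β·MRP = 3.74% + 0.63 × 5.14% = 6.9782%
α = realised − required = 1.7044% − 6.9782% = -5.27%

-5.27%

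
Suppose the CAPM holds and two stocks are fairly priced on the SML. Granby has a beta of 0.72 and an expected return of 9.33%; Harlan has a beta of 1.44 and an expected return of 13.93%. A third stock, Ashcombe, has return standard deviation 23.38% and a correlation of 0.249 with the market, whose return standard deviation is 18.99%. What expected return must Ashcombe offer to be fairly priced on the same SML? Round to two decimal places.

MRP = (13.93% − 9.33%) / (1.44 − 0.72) = 6.3889%
R_f = 9.33% − 0.72 × 6.3889% = 4.7300%
β_Ashcombe = ρ·σ_i/σ_m = 0.249 × 23.38 / 18.99 = 0.3066
E(R_Ashcombe) = R_f + β × MRP = 4.7300% + 0.3066 × 6.3889% = 6.69%

6.69%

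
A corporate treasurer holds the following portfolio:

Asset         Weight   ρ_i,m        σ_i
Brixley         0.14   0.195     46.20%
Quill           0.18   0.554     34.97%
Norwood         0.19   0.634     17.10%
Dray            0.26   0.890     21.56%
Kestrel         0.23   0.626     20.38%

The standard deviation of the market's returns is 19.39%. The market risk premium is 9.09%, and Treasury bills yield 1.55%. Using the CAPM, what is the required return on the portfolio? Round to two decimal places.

β_Brixley = 0.195 × 46.20% / 19.39% = 0.4646
β_Quill = 0.554 × 34.97% / 19.39% = 0.9991
β_Norwood = 0.634 × 17.10% / 19.39% = 0.5591
β_Dray = 0.890 × 21.56% / 19.39% = 0.9896
β_Kestrel = 0.626 × 20.38% / 19.39% = 0.6580
β_P = Σ w_i β_i = 0.14×0.4646 + 0.18×0.9991 + 0.19×0.5591 + 0.26×0.9896 + 0.23×0.6580 = 0.7597
E(R_P) = R_f + β_P × MRP = 1.55% + 0.7597 × 9.09% = 8.46%

8.46%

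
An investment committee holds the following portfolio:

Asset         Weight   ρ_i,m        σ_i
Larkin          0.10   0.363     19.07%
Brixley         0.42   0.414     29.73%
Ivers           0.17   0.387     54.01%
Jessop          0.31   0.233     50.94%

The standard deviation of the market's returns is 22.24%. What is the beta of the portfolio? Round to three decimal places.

β_Larkin = 0.363 × 19.07% / 22.24% = 0.3113
β_Brixley = 0.414 × 29.73% / 22.24% = 0.5534
β_Ivers = 0.387 × 54.01% / 22.24% = 0.9398
β_Jessop = 0.233 × 50.94% / 22.24% = 0.5337
β_P = Σ w_i β_i = 0.10×0.3113 + 0.42×0.5534 + 0.17×0.9398 + 0.31×0.5337 = 0.5888

0.589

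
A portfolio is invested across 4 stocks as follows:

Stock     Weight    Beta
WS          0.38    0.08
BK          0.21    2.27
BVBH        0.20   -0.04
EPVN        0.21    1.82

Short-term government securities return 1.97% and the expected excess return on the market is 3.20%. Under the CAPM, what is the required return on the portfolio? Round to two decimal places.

β_P = Σ w_i β_i = 0.38×0.08 + 0.21×2.27 + 0.20×-0.04 + 0.21×1.82 = 0.8813
E(R_P) = R_f + β_P × MRP = 1.97% + 0.8813 × 3.20% = 4.79%

4.79%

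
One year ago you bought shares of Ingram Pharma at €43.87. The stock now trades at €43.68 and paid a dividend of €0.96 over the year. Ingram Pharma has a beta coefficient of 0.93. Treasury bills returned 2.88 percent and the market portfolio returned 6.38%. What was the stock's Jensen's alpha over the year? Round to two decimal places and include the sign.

-4.38%

Realised HPR = (P1 + D1 − P0) / P0 = (43.68 + 0.96 − 43.87) / 43.87 = 0.77 / 43.87 = 1.7552%
MRP = 6.38% − 2.88% = 3.50%
CAPM required = R_f + β·MRP = 2.88% + 0.93 × 3.50% = 6.1350%
α = realised − required = 1.7552% − 6.1350% = -4.38%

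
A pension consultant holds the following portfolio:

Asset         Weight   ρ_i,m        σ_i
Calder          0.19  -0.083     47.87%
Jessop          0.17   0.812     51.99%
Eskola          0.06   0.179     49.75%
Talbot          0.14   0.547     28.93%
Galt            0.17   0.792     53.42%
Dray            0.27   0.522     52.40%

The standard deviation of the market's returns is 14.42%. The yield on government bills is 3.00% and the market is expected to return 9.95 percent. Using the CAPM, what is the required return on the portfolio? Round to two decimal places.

β_Calder = -0.083 × 47.87% / 14.42% = -0.2755
β_Jessop = 0.812 × 51.99% / 14.42% = 2.9276
β_Eskola = 0.179 × 49.75% / 14.42% = 0.6176
β_Talbot = 0.547 × 28.93% / 14.42% = 1.0974
β_Galt = 0.792 × 53.42% / 14.42% = 2.9340
β_Dray = 0.522 × 52.40% / 14.42% = 1.8969
β_P = Σ w_i β_i = 0.19×-0.2755 + 0.17×2.9276 + 0.06×0.6176 + 0.14×1.0974 + 0.17×2.9340 + 0.27×1.8969 = 1.6470
MRP = 9.95% − 3.00% = 6.95%
E(R_P) = R_f + β_P × MRP = 3.00% + 1.6470 × 6.95% = 14.45%

14.45%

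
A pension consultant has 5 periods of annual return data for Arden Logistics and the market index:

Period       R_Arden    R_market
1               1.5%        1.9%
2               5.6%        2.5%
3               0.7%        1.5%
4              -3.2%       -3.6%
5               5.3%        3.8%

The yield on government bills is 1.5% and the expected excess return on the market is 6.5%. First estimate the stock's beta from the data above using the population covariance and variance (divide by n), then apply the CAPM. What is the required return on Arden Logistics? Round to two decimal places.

9.10%

Mean R_i = (1.5 + 5.6 + 0.7 − 3.2 + 5.3) / 5 = 1.9800%
Mean R_m = (1.9 + 2.5 + 1.5 − 3.6 + 3.8) / 5 = 1.2200%
Σ(R_i − R̄_i)(R_m − R̄_m) = 37.4820  ⇒  Cov = 37.4820 / 5 = 7.4964
Σ(R_m − R̄_m)² = 32.0680  ⇒  Var(R_m) = 32.0680 / 5 = 6.4136
β = Cov / Var(R_m) = 7.4964 / 6.4136 = 1.1688
E(R) = R_f + β × MRP = 1.5% + 1.1688 × 6.5% = 9.10%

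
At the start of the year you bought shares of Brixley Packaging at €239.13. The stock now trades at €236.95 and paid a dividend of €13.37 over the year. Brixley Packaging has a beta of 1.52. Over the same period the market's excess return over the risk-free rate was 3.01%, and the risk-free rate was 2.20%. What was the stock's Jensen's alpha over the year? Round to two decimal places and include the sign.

-2.10%

Realised HPR = (P1 + D1 − P0) / P0 = (236.95 + 13.37 − 239.13) / 239.13 = 11.19 / 239.13 = 4.6795%
CAPM required = R_f + β·MRP = 2.20% + 1.52 × 3.01% = 6.7752%
α = realised − required = 4.6795% − 6.7752% = -2.10%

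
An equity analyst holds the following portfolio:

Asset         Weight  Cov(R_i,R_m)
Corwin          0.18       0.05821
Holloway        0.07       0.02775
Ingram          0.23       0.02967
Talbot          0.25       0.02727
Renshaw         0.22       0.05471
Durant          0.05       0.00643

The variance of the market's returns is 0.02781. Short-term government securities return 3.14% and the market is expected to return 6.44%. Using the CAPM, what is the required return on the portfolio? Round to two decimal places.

β_Corwin = 0.05821 / 0.02781 = 2.0931
β_Holloway = 0.02775 / 0.02781 = 0.9978
β_Ingram = 0.02967 / 0.02781 = 1.0669
β_Talbot = 0.02727 / 0.02781 = 0.9806
β_Renshaw = 0.05471 / 0.02781 = 1.9673
β_Durant = 0.00643 / 0.02781 = 0.2312
β_P = Σ w_i β_i = 0.18×2.0931 + 0.07×0.9978 + 0.23×1.0669 + 0.25×0.9806 + 0.22×1.9673 + 0.05×0.2312 = 1.3815
MRP = 6.44% − 3.14% = 3.30%
E(R_P) = R_f + β_P × MRP = 3.14% + 1.3815 × 3.30% = 7.70%

7.70%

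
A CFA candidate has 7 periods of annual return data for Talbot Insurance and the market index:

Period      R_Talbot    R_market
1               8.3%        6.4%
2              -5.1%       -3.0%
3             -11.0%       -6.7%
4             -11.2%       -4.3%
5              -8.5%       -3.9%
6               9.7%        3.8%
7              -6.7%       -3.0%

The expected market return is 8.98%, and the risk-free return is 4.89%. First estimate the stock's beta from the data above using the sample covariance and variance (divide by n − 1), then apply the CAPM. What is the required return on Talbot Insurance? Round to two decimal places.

Mean R_i = (8.3 − 5.1 − 11.0 − 11.2 − 8.5 + 9.7 − 6.7) / 7 = -3.5000%
Mean R_m = (6.4 − 3.0 − 6.7 − 4.3 − 3.9 + 3.8 − 3.0) / 7 = -1.5286%
Σ(R_i − R̄_i)(R_m − R̄_m) = 242.9400  ⇒  Cov = 242.9400 / 6 = 40.4900
Σ(R_m − R̄_m)² = 135.6343  ⇒  Var(R_m) = 135.6343 / 6 = 22.6057
β = Cov / Var(R_m) = 40.4900 / 22.6057 = 1.7911
MRP = 8.98% − 4.89% = 4.09%
E(R) = R_f + β × MRP = 4.89% + 1.7911 × 4.09% = 12.22%

12.22%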